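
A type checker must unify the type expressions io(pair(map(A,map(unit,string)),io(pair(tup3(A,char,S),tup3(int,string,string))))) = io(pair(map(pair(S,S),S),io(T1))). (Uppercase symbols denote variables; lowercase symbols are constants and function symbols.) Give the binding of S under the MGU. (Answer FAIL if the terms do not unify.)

map(unit,string)

Decompose io/1: pair(map(A,map(unit,string)),io(pair(tup3(A,char,S),tup3(int,string,string)))) = pair(map(pair(S,S),S),io(T1)).
Decompose pair/2: map(A,map(unit,string)) = map(pair(S,S),S),  io(pair(tup3(A,char,S),tup3(int,string,string))) = io(T1).
Decompose map/2: A = pair(S,S),  map(unit,string) = S.
Bind A := pair(S,S); substituting into the one remaining equation that mentions A gives: io(pair(tup3(pair(S,S),char,S),tup3(int,string,string))) = io(T1).
Bind S := map(unit,string); substituting into the remaining equation gives: io(pair(tup3(pair(map(unit,string),map(unit,string)),char,map(unit,string)),tup3(int,string,string))) = io(T1). Substituting into the earlier binding gives A := pair(map(unit,string),map(unit,string)).
Decompose io/1: pair(tup3(pair(map(unit,string),map(unit,string)),char,map(unit,string)),tup3(int,string,string)) = T1.
Bind T1 := pair(tup3(pair(map(unit,string),map(unit,string)),char,map(unit,string)),tup3(int,string,string)).
MGU = { A := pair(map(unit,string),map(unit,string)), S := map(unit,string), T1 := pair(tup3(pair(map(unit,string),map(unit,string)),char,map(unit,string)),tup3(int,string,string)) }, so S := map(unit,string).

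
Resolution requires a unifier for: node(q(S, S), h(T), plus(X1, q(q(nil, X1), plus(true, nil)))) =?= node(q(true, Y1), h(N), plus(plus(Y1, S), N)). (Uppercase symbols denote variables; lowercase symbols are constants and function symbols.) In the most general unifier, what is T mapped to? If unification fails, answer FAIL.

q(q(nil, plus(true, true)), plus(true, nil))

Decompose node/3: q(S, S) =?= q(true, Y1),  h(T) =?= h(N),  plus(X1, q(q(nil, X1), plus(true, nil))) =?= plus(plus(Y1, S), N).
Decompose q/2: S =?= true,  S =?= Y1.
Bind S := true; substituting into the 2 remaining equations that mention S gives: true =?= Y1,  plus(X1, q(q(nil, X1), plus(true, nil))) =?= plus(plus(Y1, true), N).
Bind Y1 := true; substituting into the one remaining equation that mentions Y1 gives: plus(X1, q(q(nil, X1), plus(true, nil))) =?= plus(plus(true, true), N).
Decompose h/1: T =?= N.
Bind T := N; no other remaining equation mentions T.
Decompose plus/2: X1 =?= plus(true, true),  q(q(nil, X1), plus(true, nil)) =?= N.
Bind X1 := plus(true, true); substituting into the remaining equation gives: q(q(nil, plus(true, true)), plus(true, nil)) =?= N.
Bind N := q(q(nil, plus(true, true)), plus(true, nil)). Substituting into the earlier binding gives T := q(q(nil, plus(true, true)), plus(true, nil)).
MGU = { S := true, Y1 := true, T := q(q(nil, plus(true, true)), plus(true, nil)), X1 := plus(true, true), N := q(q(nil, plus(true, true)), plus(true, nil)) }, so T := q(q(nil, plus(true, true)), plus(true, nil)).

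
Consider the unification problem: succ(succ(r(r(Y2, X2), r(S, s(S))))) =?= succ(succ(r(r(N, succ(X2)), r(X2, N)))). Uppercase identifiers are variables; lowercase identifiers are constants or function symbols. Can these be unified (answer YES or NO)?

NO

Decompose succ/1: succ(r(r(Y2, X2), r(S, s(S)))) =?= succ(r(r(N, succ(X2)), r(X2, N))).
Decompose succ/1: r(r(Y2, X2), r(S, s(S))) =?= r(r(N, succ(X2)), r(X2, N)).
Decompose r/2: r(Y2, X2) =?= r(N, succ(X2)),  r(S, s(S)) =?= r(X2, N).
Decompose r/2: Y2 =?= N,  X2 =?= succ(X2).
Bind Y2 := N; no other remaining equation mentions Y2.
Occurs check fails: X2 occurs in succ(X2); the equation X2 =?= succ(X2) has no finite solution.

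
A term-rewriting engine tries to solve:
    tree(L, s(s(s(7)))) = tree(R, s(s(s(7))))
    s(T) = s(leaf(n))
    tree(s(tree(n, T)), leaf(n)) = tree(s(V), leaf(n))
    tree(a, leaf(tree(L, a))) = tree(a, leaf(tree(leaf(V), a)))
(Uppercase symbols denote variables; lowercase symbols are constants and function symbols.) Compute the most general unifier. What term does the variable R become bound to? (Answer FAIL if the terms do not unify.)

Decompose tree/2: L = R,  s(s(s(7))) = s(s(s(7))).
Bind L := R; substituting into the one remaining equation that mentions L gives: tree(a, leaf(tree(R, a))) = tree(a, leaf(tree(leaf(V), a))).
Delete trivial equation s(s(s(7))) = s(s(s(7))).
Decompose s/1: T = leaf(n).
Bind T := leaf(n); substituting into the one remaining equation that mentions T gives: tree(s(tree(n, leaf(n))), leaf(n)) = tree(s(V), leaf(n)).
Decompose tree/2: s(tree(n, leaf(n))) = s(V),  leaf(n) = leaf(n).
Decompose s/1: tree(n, leaf(n)) = V.
Bind V := tree(n, leaf(n)); substituting into the one remaining equation that mentions V gives: tree(a, leaf(tree(R, a))) = tree(a, leaf(tree(leaf(tree(n, leaf(n))), a))).
Delete trivial equation leaf(n) = leaf(n).
Decompose tree/2: a = a,  leaf(tree(R, a)) = leaf(tree(leaf(tree(n, leaf(n))), a)).
Delete trivial equation a = a.
Decompose leaf/1: tree(R, a) = tree(leaf(tree(n, leaf(n))), a).
Decompose tree/2: R = leaf(tree(n, leaf(n))),  a = a.
Bind R := leaf(tree(n, leaf(n))); no other remaining equation mentions R. Substituting into the earlier binding gives L := leaf(tree(n, leaf(n))).
Delete trivial equation a = a.
MGU = { L ↦ leaf(tree(n, leaf(n))), T ↦ leaf(n), V ↦ tree(n, leaf(n)), R ↦ leaf(tree(n, leaf(n))) }, so R ↦ leaf(tree(n, leaf(n))).

leaf(tree(n, leaf(n)))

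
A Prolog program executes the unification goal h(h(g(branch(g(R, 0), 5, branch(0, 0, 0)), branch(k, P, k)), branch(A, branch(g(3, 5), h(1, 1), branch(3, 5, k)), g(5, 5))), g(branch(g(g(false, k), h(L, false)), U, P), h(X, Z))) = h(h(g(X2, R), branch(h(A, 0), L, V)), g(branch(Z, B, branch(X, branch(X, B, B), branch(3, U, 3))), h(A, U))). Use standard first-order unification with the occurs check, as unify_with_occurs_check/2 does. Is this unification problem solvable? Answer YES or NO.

Decompose h/2: h(g(branch(g(R, 0), 5, branch(0, 0, 0)), branch(k, P, k)), branch(A, branch(g(3, 5), h(1, 1), branch(3, 5, k)), g(5, 5))) = h(g(X2, R), branch(h(A, 0), L, V)),  g(branch(g(g(false, k), h(L, false)), U, P), h(X, Z)) = g(branch(Z, B, branch(X, branch(X, B, B), branch(3, U, 3))), h(A, U)).
Decompose h/2: g(branch(g(R, 0), 5, branch(0, 0, 0)), branch(k, P, k)) = g(X2, R),  branch(A, branch(g(3, 5), h(1, 1), branch(3, 5, k)), g(5, 5)) = branch(h(A, 0), L, V).
Decompose g/2: branch(g(R, 0), 5, branch(0, 0, 0)) = X2,  branch(k, P, k) = R.
Bind X2 := branch(g(R, 0), 5, branch(0, 0, 0)); no other remaining equation mentions X2.
Bind R := branch(k, P, k); no other remaining equation mentions R. Substituting into the earlier binding gives X2 := branch(g(branch(k, P, k), 0), 5, branch(0, 0, 0)).
Decompose branch/3: A = h(A, 0),  branch(g(3, 5), h(1, 1), branch(3, 5, k)) = L,  g(5, 5) = V.
Occurs check fails: A occurs in h(A, 0); the equation A = h(A, 0) has no finite solution.

NO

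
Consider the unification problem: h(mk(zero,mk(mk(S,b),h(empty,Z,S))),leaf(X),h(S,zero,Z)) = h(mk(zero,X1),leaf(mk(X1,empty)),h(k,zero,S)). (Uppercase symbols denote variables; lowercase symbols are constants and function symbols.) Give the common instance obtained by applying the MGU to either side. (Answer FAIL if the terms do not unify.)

h(mk(zero,mk(mk(k,b),h(empty,k,k))),leaf(mk(mk(mk(k,b),h(empty,k,k)),empty)),h(k,zero,k))

Decompose h/3: mk(zero,mk(mk(S,b),h(empty,Z,S))) = mk(zero,X1),  leaf(X) = leaf(mk(X1,empty)),  h(S,zero,Z) = h(k,zero,S).
Decompose mk/2: zero = zero,  mk(mk(S,b),h(empty,Z,S)) = X1.
Delete trivial equation zero = zero.
Bind X1 := mk(mk(S,b),h(empty,Z,S)); substituting into the one remaining equation that mentions X1 gives: leaf(X) = leaf(mk(mk(mk(S,b),h(empty,Z,S)),empty)).
Decompose leaf/1: X = mk(mk(mk(S,b),h(empty,Z,S)),empty).
Bind X := mk(mk(mk(S,b),h(empty,Z,S)),empty); no other remaining equation mentions X.
Decompose h/3: S = k,  zero = zero,  Z = S.
Bind S := k; substituting into the one remaining equation that mentions S gives: Z = k. Substituting into the earlier bindings gives X1 := mk(mk(k,b),h(empty,Z,k)), X := mk(mk(mk(k,b),h(empty,Z,k)),empty).
Delete trivial equation zero = zero.
Bind Z := k. Substituting into the earlier bindings gives X1 := mk(mk(k,b),h(empty,k,k)), X := mk(mk(mk(k,b),h(empty,k,k)),empty).
Applying the MGU to either side gives h(mk(zero,mk(mk(k,b),h(empty,k,k))),leaf(mk(mk(mk(k,b),h(empty,k,k)),empty)),h(k,zero,k)).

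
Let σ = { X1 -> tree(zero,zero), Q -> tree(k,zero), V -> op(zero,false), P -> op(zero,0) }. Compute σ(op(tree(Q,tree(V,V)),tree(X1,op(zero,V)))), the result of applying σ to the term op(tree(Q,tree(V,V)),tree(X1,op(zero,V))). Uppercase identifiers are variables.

op(tree(tree(k,zero),tree(op(zero,false),op(zero,false))),tree(tree(zero,zero),op(zero,op(zero,false))))

Replace each occurrence of X1 with tree(zero,zero).
Replace each occurrence of Q with tree(k,zero).
Replace each occurrence of V with op(zero,false).
Result: op(tree(tree(k,zero),tree(op(zero,false),op(zero,false))),tree(tree(zero,zero),op(zero,op(zero,false)))).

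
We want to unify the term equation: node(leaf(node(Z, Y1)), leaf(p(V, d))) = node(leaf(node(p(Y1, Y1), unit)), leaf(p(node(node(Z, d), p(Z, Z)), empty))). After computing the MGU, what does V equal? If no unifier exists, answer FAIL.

FAIL

Decompose node/2: leaf(node(Z, Y1)) = leaf(node(p(Y1, Y1), unit)),  leaf(p(V, d)) = leaf(p(node(node(Z, d), p(Z, Z)), empty)).
Decompose leaf/1: node(Z, Y1) = node(p(Y1, Y1), unit).
Decompose node/2: Z = p(Y1, Y1),  Y1 = unit.
Bind Z := p(Y1, Y1); substituting into the one remaining equation that mentions Z gives: leaf(p(V, d)) = leaf(p(node(node(p(Y1, Y1), d), p(p(Y1, Y1), p(Y1, Y1))), empty)).
Bind Y1 := unit; substituting into the remaining equation gives: leaf(p(V, d)) = leaf(p(node(node(p(unit, unit), d), p(p(unit, unit), p(unit, unit))), empty)). Substituting into the earlier binding gives Z := p(unit, unit).
Decompose leaf/1: p(V, d) = p(node(node(p(unit, unit), d), p(p(unit, unit), p(unit, unit))), empty).
Decompose p/2: V = node(node(p(unit, unit), d), p(p(unit, unit), p(unit, unit))),  d = empty.
Bind V := node(node(p(unit, unit), d), p(p(unit, unit), p(unit, unit))); no other remaining equation mentions V.
Clash: constants d and empty differ; no unifier exists.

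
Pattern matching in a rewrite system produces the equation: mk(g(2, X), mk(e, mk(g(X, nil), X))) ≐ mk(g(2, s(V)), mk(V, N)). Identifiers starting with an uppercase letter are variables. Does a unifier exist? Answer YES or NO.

Decompose mk/2: g(2, X) ≐ g(2, s(V)),  mk(e, mk(g(X, nil), X)) ≐ mk(V, N).
Decompose g/2: 2 ≐ 2,  X ≐ s(V).
Delete trivial equation 2 ≐ 2.
Bind X := s(V); substituting into the remaining equation gives: mk(e, mk(g(s(V), nil), s(V))) ≐ mk(V, N).
Decompose mk/2: e ≐ V,  mk(g(s(V), nil), s(V)) ≐ N.
Bind V := e; substituting into the remaining equation gives: mk(g(s(e), nil), s(e)) ≐ N. Substituting into the earlier binding gives X := s(e).
Bind N := mk(g(s(e), nil), s(e)).
No equations remain and no clash or occurs-check failure arose, so a unifier exists.

YES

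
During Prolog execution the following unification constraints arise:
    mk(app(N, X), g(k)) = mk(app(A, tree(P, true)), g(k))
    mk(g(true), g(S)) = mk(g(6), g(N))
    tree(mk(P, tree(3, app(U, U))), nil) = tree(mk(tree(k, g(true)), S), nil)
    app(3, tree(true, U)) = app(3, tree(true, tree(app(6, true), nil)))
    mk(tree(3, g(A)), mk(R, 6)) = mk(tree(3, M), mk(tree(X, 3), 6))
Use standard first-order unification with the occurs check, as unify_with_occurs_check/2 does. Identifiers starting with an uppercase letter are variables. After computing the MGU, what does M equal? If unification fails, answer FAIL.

FAIL

Decompose mk/2: app(N, X) = app(A, tree(P, true)),  g(k) = g(k).
Decompose app/2: N = A,  X = tree(P, true).
Bind N := A; substituting into the one remaining equation that mentions N gives: mk(g(true), g(S)) = mk(g(6), g(A)).
Bind X := tree(P, true); substituting into the one remaining equation that mentions X gives: mk(tree(3, g(A)), mk(R, 6)) = mk(tree(3, M), mk(tree(tree(P, true), 3), 6)).
Delete trivial equation g(k) = g(k).
Decompose mk/2: g(true) = g(6),  g(S) = g(A).
Decompose g/1: true = 6.
Clash: constants true and 6 differ; no unifier exists.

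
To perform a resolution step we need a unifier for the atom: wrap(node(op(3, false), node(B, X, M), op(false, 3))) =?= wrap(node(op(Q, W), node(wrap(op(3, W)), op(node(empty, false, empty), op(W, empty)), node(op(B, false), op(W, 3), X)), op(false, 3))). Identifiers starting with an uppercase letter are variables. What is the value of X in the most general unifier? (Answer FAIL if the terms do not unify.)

Decompose wrap/1: node(op(3, false), node(B, X, M), op(false, 3)) =?= node(op(Q, W), node(wrap(op(3, W)), op(node(empty, false, empty), op(W, empty)), node(op(B, false), op(W, 3), X)), op(false, 3)).
Decompose node/3: op(3, false) =?= op(Q, W),  node(B, X, M) =?= node(wrap(op(3, W)), op(node(empty, false, empty), op(W, empty)), node(op(B, false), op(W, 3), X)),  op(false, 3) =?= op(false, 3).
Decompose op/2: 3 =?= Q,  false =?= W.
Bind Q := 3; no other remaining equation mentions Q.
Bind W := false; substituting into the one remaining equation that mentions W gives: node(B, X, M) =?= node(wrap(op(3, false)), op(node(empty, false, empty), op(false, empty)), node(op(B, false), op(false, 3), X)).
Decompose node/3: B =?= wrap(op(3, false)),  X =?= op(node(empty, false, empty), op(false, empty)),  M =?= node(op(B, false), op(false, 3), X).
Bind B := wrap(op(3, false)); substituting into the one remaining equation that mentions B gives: M =?= node(op(wrap(op(3, false)), false), op(false, 3), X).
Bind X := op(node(empty, false, empty), op(false, empty)); substituting into the one remaining equation that mentions X gives: M =?= node(op(wrap(op(3, false)), false), op(false, 3), op(node(empty, false, empty), op(false, empty))).
Bind M := node(op(wrap(op(3, false)), false), op(false, 3), op(node(empty, false, empty), op(false, empty))); no other remaining equation mentions M.
Delete trivial equation op(false, 3) =?= op(false, 3).
MGU = { Q ↦ 3, W ↦ false, B ↦ wrap(op(3, false)), X ↦ op(node(empty, false, empty), op(false, empty)), M ↦ node(op(wrap(op(3, false)), false), op(false, 3), op(node(empty, false, empty), op(false, empty))) }, so X ↦ op(node(empty, false, empty), op(false, empty)).

op(node(empty, false, empty), op(false, empty))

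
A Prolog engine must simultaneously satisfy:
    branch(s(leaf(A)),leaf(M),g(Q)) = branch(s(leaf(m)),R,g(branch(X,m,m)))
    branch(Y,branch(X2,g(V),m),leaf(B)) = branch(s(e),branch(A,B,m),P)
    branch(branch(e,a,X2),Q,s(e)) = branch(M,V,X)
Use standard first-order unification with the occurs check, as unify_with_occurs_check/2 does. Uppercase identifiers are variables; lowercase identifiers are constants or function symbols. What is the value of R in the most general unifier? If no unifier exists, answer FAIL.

Decompose branch/3: s(leaf(A)) = s(leaf(m)),  leaf(M) = R,  g(Q) = g(branch(X,m,m)).
Decompose s/1: leaf(A) = leaf(m).
Decompose leaf/1: A = m.
Bind A := m; substituting into the one remaining equation that mentions A gives: branch(Y,branch(X2,g(V),m),leaf(B)) = branch(s(e),branch(m,B,m),P).
Bind R := leaf(M); no other remaining equation mentions R.
Decompose g/1: Q = branch(X,m,m).
Bind Q := branch(X,m,m); substituting into the one remaining equation that mentions Q gives: branch(branch(e,a,X2),branch(X,m,m),s(e)) = branch(M,V,X).
Decompose branch/3: Y = s(e),  branch(X2,g(V),m) = branch(m,B,m),  leaf(B) = P.
Bind Y := s(e); no other remaining equation mentions Y.
Decompose branch/3: X2 = m,  g(V) = B,  m = m.
Bind X2 := m; substituting into the one remaining equation that mentions X2 gives: branch(branch(e,a,m),branch(X,m,m),s(e)) = branch(M,V,X).
Bind B := g(V); substituting into the one remaining equation that mentions B gives: leaf(g(V)) = P.
Delete trivial equation m = m.
Bind P := leaf(g(V)); no other remaining equation mentions P.
Decompose branch/3: branch(e,a,m) = M,  branch(X,m,m) = V,  s(e) = X.
Bind M := branch(e,a,m); no other remaining equation mentions M. Substituting into the earlier binding gives R := leaf(branch(e,a,m)).
Bind V := branch(X,m,m); no other remaining equation mentions V. Substituting into the earlier bindings gives B := g(branch(X,m,m)), P := leaf(g(branch(X,m,m))).
Bind X := s(e). Substituting into the earlier bindings gives Q := branch(s(e),m,m), B := g(branch(s(e),m,m)), P := leaf(g(branch(s(e),m,m))), V := branch(s(e),m,m).
MGU = { A ↦ m, R ↦ leaf(branch(e,a,m)), Q ↦ branch(s(e),m,m), Y ↦ s(e), X2 ↦ m, B ↦ g(branch(s(e),m,m)), P ↦ leaf(g(branch(s(e),m,m))), M ↦ branch(e,a,m), V ↦ branch(s(e),m,m), X ↦ s(e) }, so R ↦ leaf(branch(e,a,m)).

leaf(branch(e,a,m))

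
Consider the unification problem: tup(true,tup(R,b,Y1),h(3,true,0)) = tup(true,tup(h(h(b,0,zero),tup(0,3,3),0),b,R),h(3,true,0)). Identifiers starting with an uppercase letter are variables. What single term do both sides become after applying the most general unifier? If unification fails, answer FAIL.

Decompose tup/3: true = true,  tup(R,b,Y1) = tup(h(h(b,0,zero),tup(0,3,3),0),b,R),  h(3,true,0) = h(3,true,0).
Delete trivial equation true = true.
Decompose tup/3: R = h(h(b,0,zero),tup(0,3,3),0),  b = b,  Y1 = R.
Bind R := h(h(b,0,zero),tup(0,3,3),0); substituting into the one remaining equation that mentions R gives: Y1 = h(h(b,0,zero),tup(0,3,3),0).
Delete trivial equation b = b.
Bind Y1 := h(h(b,0,zero),tup(0,3,3),0); no other remaining equation mentions Y1.
Delete trivial equation h(3,true,0) = h(3,true,0).
Applying the MGU to either side gives tup(true,tup(h(h(b,0,zero),tup(0,3,3),0),b,h(h(b,0,zero),tup(0,3,3),0)),h(3,true,0)).

tup(true,tup(h(h(b,0,zero),tup(0,3,3),0),b,h(h(b,0,zero),tup(0,3,3),0)),h(3,true,0))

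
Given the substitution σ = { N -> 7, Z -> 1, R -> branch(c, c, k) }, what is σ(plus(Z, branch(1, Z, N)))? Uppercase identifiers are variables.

plus(1, branch(1, 1, 7))

Replace each occurrence of N with 7.
Replace each occurrence of Z with 1.
Result: plus(1, branch(1, 1, 7)).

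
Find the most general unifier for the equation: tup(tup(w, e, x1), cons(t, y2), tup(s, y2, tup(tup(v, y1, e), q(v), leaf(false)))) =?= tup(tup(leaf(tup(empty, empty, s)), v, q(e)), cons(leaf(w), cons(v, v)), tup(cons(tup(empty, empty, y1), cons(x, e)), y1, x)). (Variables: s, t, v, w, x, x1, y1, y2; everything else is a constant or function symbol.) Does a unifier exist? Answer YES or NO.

Decompose tup/3: tup(w, e, x1) =?= tup(leaf(tup(empty, empty, s)), v, q(e)),  cons(t, y2) =?= cons(leaf(w), cons(v, v)),  tup(s, y2, tup(tup(v, y1, e), q(v), leaf(false))) =?= tup(cons(tup(empty, empty, y1), cons(x, e)), y1, x).
Decompose tup/3: w =?= leaf(tup(empty, empty, s)),  e =?= v,  x1 =?= q(e).
Bind w := leaf(tup(empty, empty, s)); substituting into the one remaining equation that mentions w gives: cons(t, y2) =?= cons(leaf(leaf(tup(empty, empty, s))), cons(v, v)).
Bind v := e; substituting into the 2 remaining equations that mention v gives: cons(t, y2) =?= cons(leaf(leaf(tup(empty, empty, s))), cons(e, e)),  tup(s, y2, tup(tup(e, y1, e), q(e), leaf(false))) =?= tup(cons(tup(empty, empty, y1), cons(x, e)), y1, x).
Bind x1 := q(e); no other remaining equation mentions x1.
Decompose cons/2: t =?= leaf(leaf(tup(empty, empty, s))),  y2 =?= cons(e, e).
Bind t := leaf(leaf(tup(empty, empty, s))); no other remaining equation mentions t.
Bind y2 := cons(e, e); substituting into the remaining equation gives: tup(s, cons(e, e), tup(tup(e, y1, e), q(e), leaf(false))) =?= tup(cons(tup(empty, empty, y1), cons(x, e)), y1, x).
Decompose tup/3: s =?= cons(tup(empty, empty, y1), cons(x, e)),  cons(e, e) =?= y1,  tup(tup(e, y1, e), q(e), leaf(false)) =?= x.
Bind s := cons(tup(empty, empty, y1), cons(x, e)); no other remaining equation mentions s. Substituting into the earlier bindings gives w := leaf(tup(empty, empty, cons(tup(empty, empty, y1), cons(x, e)))), t := leaf(leaf(tup(empty, empty, cons(tup(empty, empty, y1), cons(x, e))))).
Bind y1 := cons(e, e); substituting into the remaining equation gives: tup(tup(e, cons(e, e), e), q(e), leaf(false)) =?= x. Substituting into the earlier bindings gives w := leaf(tup(empty, empty, cons(tup(empty, empty, cons(e, e)), cons(x, e)))), t := leaf(leaf(tup(empty, empty, cons(tup(empty, empty, cons(e, e)), cons(x, e))))), s := cons(tup(empty, empty, cons(e, e)), cons(x, e)).
Bind x := tup(tup(e, cons(e, e), e), q(e), leaf(false)). Substituting into the earlier bindings gives w := leaf(tup(empty, empty, cons(tup(empty, empty, cons(e, e)), cons(tup(tup(e, cons(e, e), e), q(e), leaf(false)), e)))), t := leaf(leaf(tup(empty, empty, cons(tup(empty, empty, cons(e, e)), cons(tup(tup(e, cons(e, e), e), q(e), leaf(false)), e))))), s := cons(tup(empty, empty, cons(e, e)), cons(tup(tup(e, cons(e, e), e), q(e), leaf(false)), e)).
No equations remain and no clash or occurs-check failure arose, so a unifier exists.

YES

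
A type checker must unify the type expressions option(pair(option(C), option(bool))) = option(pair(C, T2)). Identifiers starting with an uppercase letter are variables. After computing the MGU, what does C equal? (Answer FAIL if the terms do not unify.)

Decompose option/1: pair(option(C), option(bool)) = pair(C, T2).
Decompose pair/2: option(C) = C,  option(bool) = T2.
Occurs check fails: C occurs in option(C); the equation C = option(C) has no finite solution.

FAIL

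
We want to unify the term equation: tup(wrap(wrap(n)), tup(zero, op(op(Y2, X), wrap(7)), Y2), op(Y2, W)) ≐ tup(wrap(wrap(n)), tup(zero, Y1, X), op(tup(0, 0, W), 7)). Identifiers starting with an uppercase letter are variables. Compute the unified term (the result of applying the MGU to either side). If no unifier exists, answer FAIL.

Decompose tup/3: wrap(wrap(n)) ≐ wrap(wrap(n)),  tup(zero, op(op(Y2, X), wrap(7)), Y2) ≐ tup(zero, Y1, X),  op(Y2, W) ≐ op(tup(0, 0, W), 7).
Delete trivial equation wrap(wrap(n)) ≐ wrap(wrap(n)).
Decompose tup/3: zero ≐ zero,  op(op(Y2, X), wrap(7)) ≐ Y1,  Y2 ≐ X.
Delete trivial equation zero ≐ zero.
Bind Y1 := op(op(Y2, X), wrap(7)); no other remaining equation mentions Y1.
Bind Y2 := X; substituting into the remaining equation gives: op(X, W) ≐ op(tup(0, 0, W), 7). Substituting into the earlier binding gives Y1 := op(op(X, X), wrap(7)).
Decompose op/2: X ≐ tup(0, 0, W),  W ≐ 7.
Bind X := tup(0, 0, W); no other remaining equation mentions X. Substituting into the earlier bindings gives Y1 := op(op(tup(0, 0, W), tup(0, 0, W)), wrap(7)), Y2 := tup(0, 0, W).
Bind W := 7. Substituting into the earlier bindings gives Y1 := op(op(tup(0, 0, 7), tup(0, 0, 7)), wrap(7)), Y2 := tup(0, 0, 7), X := tup(0, 0, 7).
Applying the MGU to either side gives tup(wrap(wrap(n)), tup(zero, op(op(tup(0, 0, 7), tup(0, 0, 7)), wrap(7)), tup(0, 0, 7)), op(tup(0, 0, 7), 7)).

tup(wrap(wrap(n)), tup(zero, op(op(tup(0, 0, 7), tup(0, 0, 7)), wrap(7)), tup(0, 0, 7)), op(tup(0, 0, 7), 7))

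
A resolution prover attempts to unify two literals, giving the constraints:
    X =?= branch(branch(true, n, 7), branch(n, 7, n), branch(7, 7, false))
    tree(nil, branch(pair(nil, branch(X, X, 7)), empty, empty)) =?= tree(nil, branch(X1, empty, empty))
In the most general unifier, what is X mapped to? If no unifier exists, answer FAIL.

Bind X := branch(branch(true, n, 7), branch(n, 7, n), branch(7, 7, false)); substituting into the remaining equation gives: tree(nil, branch(pair(nil, branch(branch(branch(true, n, 7), branch(n, 7, n), branch(7, 7, false)), branch(branch(true, n, 7), branch(n, 7, n), branch(7, 7, false)), 7)), empty, empty)) =?= tree(nil, branch(X1, empty, empty)).
Decompose tree/2: nil =?= nil,  branch(pair(nil, branch(branch(branch(true, n, 7), branch(n, 7, n), branch(7, 7, false)), branch(branch(true, n, 7), branch(n, 7, n), branch(7, 7, false)), 7)), empty, empty) =?= branch(X1, empty, empty).
Delete trivial equation nil =?= nil.
Decompose branch/3: pair(nil, branch(branch(branch(true, n, 7), branch(n, 7, n), branch(7, 7, false)), branch(branch(true, n, 7), branch(n, 7, n), branch(7, 7, false)), 7)) =?= X1,  empty =?= empty,  empty =?= empty.
Bind X1 := pair(nil, branch(branch(branch(true, n, 7), branch(n, 7, n), branch(7, 7, false)), branch(branch(true, n, 7), branch(n, 7, n), branch(7, 7, false)), 7)); no other remaining equation mentions X1.
Delete trivial equation empty =?= empty.
Delete trivial equation empty =?= empty.
MGU = { X ↦ branch(branch(true, n, 7), branch(n, 7, n), branch(7, 7, false)), X1 ↦ pair(nil, branch(branch(branch(true, n, 7), branch(n, 7, n), branch(7, 7, false)), branch(branch(true, n, 7), branch(n, 7, n), branch(7, 7, false)), 7)) }, so X ↦ branch(branch(true, n, 7), branch(n, 7, n), branch(7, 7, false)).

branch(branch(true, n, 7), branch(n, 7, n), branch(7, 7, false))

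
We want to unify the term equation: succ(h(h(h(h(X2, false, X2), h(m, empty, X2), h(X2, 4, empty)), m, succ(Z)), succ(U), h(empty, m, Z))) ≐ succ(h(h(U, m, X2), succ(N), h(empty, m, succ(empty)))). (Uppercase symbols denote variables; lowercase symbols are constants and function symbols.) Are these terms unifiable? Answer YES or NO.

YES

Decompose succ/1: h(h(h(h(X2, false, X2), h(m, empty, X2), h(X2, 4, empty)), m, succ(Z)), succ(U), h(empty, m, Z)) ≐ h(h(U, m, X2), succ(N), h(empty, m, succ(empty))).
Decompose h/3: h(h(h(X2, false, X2), h(m, empty, X2), h(X2, 4, empty)), m, succ(Z)) ≐ h(U, m, X2),  succ(U) ≐ succ(N),  h(empty, m, Z) ≐ h(empty, m, succ(empty)).
Decompose h/3: h(h(X2, false, X2), h(m, empty, X2), h(X2, 4, empty)) ≐ U,  m ≐ m,  succ(Z) ≐ X2.
Bind U := h(h(X2, false, X2), h(m, empty, X2), h(X2, 4, empty)); substituting into the one remaining equation that mentions U gives: succ(h(h(X2, false, X2), h(m, empty, X2), h(X2, 4, empty))) ≐ succ(N).
Delete trivial equation m ≐ m.
Bind X2 := succ(Z); substituting into the one remaining equation that mentions X2 gives: succ(h(h(succ(Z), false, succ(Z)), h(m, empty, succ(Z)), h(succ(Z), 4, empty))) ≐ succ(N). Substituting into the earlier binding gives U := h(h(succ(Z), false, succ(Z)), h(m, empty, succ(Z)), h(succ(Z), 4, empty)).
Decompose succ/1: h(h(succ(Z), false, succ(Z)), h(m, empty, succ(Z)), h(succ(Z), 4, empty)) ≐ N.
Bind N := h(h(succ(Z), false, succ(Z)), h(m, empty, succ(Z)), h(succ(Z), 4, empty)); no other remaining equation mentions N.
Decompose h/3: empty ≐ empty,  m ≐ m,  Z ≐ succ(empty).
Delete trivial equation empty ≐ empty.
Delete trivial equation m ≐ m.
Bind Z := succ(empty). Substituting into the earlier bindings gives U := h(h(succ(succ(empty)), false, succ(succ(empty))), h(m, empty, succ(succ(empty))), h(succ(succ(empty)), 4, empty)), X2 := succ(succ(empty)), N := h(h(succ(succ(empty)), false, succ(succ(empty))), h(m, empty, succ(succ(empty))), h(succ(succ(empty)), 4, empty)).
No equations remain and no clash or occurs-check failure arose, so a unifier exists.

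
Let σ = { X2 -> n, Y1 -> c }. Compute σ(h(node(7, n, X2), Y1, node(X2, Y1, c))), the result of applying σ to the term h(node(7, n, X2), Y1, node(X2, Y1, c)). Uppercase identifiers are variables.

Replace each occurrence of X2 with n.
Replace each occurrence of Y1 with c.
Result: h(node(7, n, n), c, node(n, c, c)).

h(node(7, n, n), c, node(n, c, c))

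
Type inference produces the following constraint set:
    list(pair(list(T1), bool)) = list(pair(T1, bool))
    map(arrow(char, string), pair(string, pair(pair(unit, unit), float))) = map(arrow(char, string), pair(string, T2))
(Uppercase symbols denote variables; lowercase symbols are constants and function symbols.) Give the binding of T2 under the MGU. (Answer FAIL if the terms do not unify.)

FAIL

Decompose list/1: pair(list(T1), bool) = pair(T1, bool).
Decompose pair/2: list(T1) = T1,  bool = bool.
Occurs check fails: T1 occurs in list(T1); the equation T1 = list(T1) has no finite solution.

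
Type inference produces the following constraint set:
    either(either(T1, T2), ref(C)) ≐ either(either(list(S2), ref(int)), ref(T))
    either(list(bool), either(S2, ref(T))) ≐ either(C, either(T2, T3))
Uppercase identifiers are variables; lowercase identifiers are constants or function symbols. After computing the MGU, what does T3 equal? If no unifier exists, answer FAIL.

Decompose either/2: either(T1, T2) ≐ either(list(S2), ref(int)),  ref(C) ≐ ref(T).
Decompose either/2: T1 ≐ list(S2),  T2 ≐ ref(int).
Bind T1 := list(S2); no other remaining equation mentions T1.
Bind T2 := ref(int); substituting into the one remaining equation that mentions T2 gives: either(list(bool), either(S2, ref(T))) ≐ either(C, either(ref(int), T3)).
Decompose ref/1: C ≐ T.
Bind C := T; substituting into the remaining equation gives: either(list(bool), either(S2, ref(T))) ≐ either(T, either(ref(int), T3)).
Decompose either/2: list(bool) ≐ T,  either(S2, ref(T)) ≐ either(ref(int), T3).
Bind T := list(bool); substituting into the remaining equation gives: either(S2, ref(list(bool))) ≐ either(ref(int), T3). Substituting into the earlier binding gives C := list(bool).
Decompose either/2: S2 ≐ ref(int),  ref(list(bool)) ≐ T3.
Bind S2 := ref(int); no other remaining equation mentions S2. Substituting into the earlier binding gives T1 := list(ref(int)).
Bind T3 := ref(list(bool)).
MGU = { T1 := list(ref(int)), T2 := ref(int), C := list(bool), T := list(bool), S2 := ref(int), T3 := ref(list(bool)) }, so T3 := ref(list(bool)).

ref(list(bool))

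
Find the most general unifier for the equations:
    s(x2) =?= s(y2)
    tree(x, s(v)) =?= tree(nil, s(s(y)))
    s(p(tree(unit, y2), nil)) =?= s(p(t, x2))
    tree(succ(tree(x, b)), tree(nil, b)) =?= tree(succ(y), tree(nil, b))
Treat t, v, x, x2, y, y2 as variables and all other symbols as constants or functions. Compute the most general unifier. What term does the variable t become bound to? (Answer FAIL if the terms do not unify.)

tree(unit, nil)

Decompose s/1: x2 =?= y2.
Bind x2 := y2; substituting into the one remaining equation that mentions x2 gives: s(p(tree(unit, y2), nil)) =?= s(p(t, y2)).
Decompose tree/2: x =?= nil,  s(v) =?= s(s(y)).
Bind x := nil; substituting into the one remaining equation that mentions x gives: tree(succ(tree(nil, b)), tree(nil, b)) =?= tree(succ(y), tree(nil, b)).
Decompose s/1: v =?= s(y).
Bind v := s(y); no other remaining equation mentions v.
Decompose s/1: p(tree(unit, y2), nil) =?= p(t, y2).
Decompose p/2: tree(unit, y2) =?= t,  nil =?= y2.
Bind t := tree(unit, y2); no other remaining equation mentions t.
Bind y2 := nil; no other remaining equation mentions y2. Substituting into the earlier bindings gives x2 := nil, t := tree(unit, nil).
Decompose tree/2: succ(tree(nil, b)) =?= succ(y),  tree(nil, b) =?= tree(nil, b).
Decompose succ/1: tree(nil, b) =?= y.
Bind y := tree(nil, b); no other remaining equation mentions y. Substituting into the earlier binding gives v := s(tree(nil, b)).
Delete trivial equation tree(nil, b) =?= tree(nil, b).
MGU = { x2 := nil, x := nil, v := s(tree(nil, b)), t := tree(unit, nil), y2 := nil, y := tree(nil, b) }, so t := tree(unit, nil).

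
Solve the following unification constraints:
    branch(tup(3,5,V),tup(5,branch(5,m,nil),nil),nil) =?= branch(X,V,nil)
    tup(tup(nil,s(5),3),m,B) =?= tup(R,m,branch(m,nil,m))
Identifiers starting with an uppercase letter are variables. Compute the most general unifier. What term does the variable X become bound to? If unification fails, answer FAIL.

Decompose branch/3: tup(3,5,V) =?= X,  tup(5,branch(5,m,nil),nil) =?= V,  nil =?= nil.
Bind X := tup(3,5,V); no other remaining equation mentions X.
Bind V := tup(5,branch(5,m,nil),nil); no other remaining equation mentions V. Substituting into the earlier binding gives X := tup(3,5,tup(5,branch(5,m,nil),nil)).
Delete trivial equation nil =?= nil.
Decompose tup/3: tup(nil,s(5),3) =?= R,  m =?= m,  B =?= branch(m,nil,m).
Bind R := tup(nil,s(5),3); no other remaining equation mentions R.
Delete trivial equation m =?= m.
Bind B := branch(m,nil,m).
MGU = { X ↦ tup(3,5,tup(5,branch(5,m,nil),nil)), V ↦ tup(5,branch(5,m,nil),nil), R ↦ tup(nil,s(5),3), B ↦ branch(m,nil,m) }, so X ↦ tup(3,5,tup(5,branch(5,m,nil),nil)).

tup(3,5,tup(5,branch(5,m,nil),nil))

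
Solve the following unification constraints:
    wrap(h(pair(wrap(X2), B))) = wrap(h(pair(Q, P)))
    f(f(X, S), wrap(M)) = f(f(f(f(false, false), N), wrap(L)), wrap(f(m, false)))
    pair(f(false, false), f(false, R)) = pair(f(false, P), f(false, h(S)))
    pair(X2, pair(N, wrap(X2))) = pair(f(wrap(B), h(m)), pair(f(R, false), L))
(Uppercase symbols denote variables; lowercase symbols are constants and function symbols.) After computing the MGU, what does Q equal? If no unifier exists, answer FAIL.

wrap(f(wrap(false), h(m)))

Decompose wrap/1: h(pair(wrap(X2), B)) = h(pair(Q, P)).
Decompose h/1: pair(wrap(X2), B) = pair(Q, P).
Decompose pair/2: wrap(X2) = Q,  B = P.
Bind Q := wrap(X2); no other remaining equation mentions Q.
Bind B := P; substituting into the one remaining equation that mentions B gives: pair(X2, pair(N, wrap(X2))) = pair(f(wrap(P), h(m)), pair(f(R, false), L)).
Decompose f/2: f(X, S) = f(f(f(false, false), N), wrap(L)),  wrap(M) = wrap(f(m, false)).
Decompose f/2: X = f(f(false, false), N),  S = wrap(L).
Bind X := f(f(false, false), N); no other remaining equation mentions X.
Bind S := wrap(L); substituting into the one remaining equation that mentions S gives: pair(f(false, false), f(false, R)) = pair(f(false, P), f(false, h(wrap(L)))).
Decompose wrap/1: M = f(m, false).
Bind M := f(m, false); no other remaining equation mentions M.
Decompose pair/2: f(false, false) = f(false, P),  f(false, R) = f(false, h(wrap(L))).
Decompose f/2: false = false,  false = P.
Delete trivial equation false = false.
Bind P := false; substituting into the one remaining equation that mentions P gives: pair(X2, pair(N, wrap(X2))) = pair(f(wrap(false), h(m)), pair(f(R, false), L)). Substituting into the earlier binding gives B := false.
Decompose f/2: false = false,  R = h(wrap(L)).
Delete trivial equation false = false.
Bind R := h(wrap(L)); substituting into the remaining equation gives: pair(X2, pair(N, wrap(X2))) = pair(f(wrap(false), h(m)), pair(f(h(wrap(L)), false), L)).
Decompose pair/2: X2 = f(wrap(false), h(m)),  pair(N, wrap(X2)) = pair(f(h(wrap(L)), false), L).
Bind X2 := f(wrap(false), h(m)); substituting into the remaining equation gives: pair(N, wrap(f(wrap(false), h(m)))) = pair(f(h(wrap(L)), false), L). Substituting into the earlier binding gives Q := wrap(f(wrap(false), h(m))).
Decompose pair/2: N = f(h(wrap(L)), false),  wrap(f(wrap(false), h(m))) = L.
Bind N := f(h(wrap(L)), false); no other remaining equation mentions N. Substituting into the earlier binding gives X := f(f(false, false), f(h(wrap(L)), false)).
Bind L := wrap(f(wrap(false), h(m))). Substituting into the earlier bindings gives X := f(f(false, false), f(h(wrap(wrap(f(wrap(false), h(m))))), false)), S := wrap(wrap(f(wrap(false), h(m)))), R := h(wrap(wrap(f(wrap(false), h(m))))), N := f(h(wrap(wrap(f(wrap(false), h(m))))), false).
MGU = { Q := wrap(f(wrap(false), h(m))), B := false, X := f(f(false, false), f(h(wrap(wrap(f(wrap(false), h(m))))), false)), S := wrap(wrap(f(wrap(false), h(m)))), M := f(m, false), P := false, R := h(wrap(wrap(f(wrap(false), h(m))))), X2 := f(wrap(false), h(m)), N := f(h(wrap(wrap(f(wrap(false), h(m))))), false), L := wrap(f(wrap(false), h(m))) }, so Q := wrap(f(wrap(false), h(m))).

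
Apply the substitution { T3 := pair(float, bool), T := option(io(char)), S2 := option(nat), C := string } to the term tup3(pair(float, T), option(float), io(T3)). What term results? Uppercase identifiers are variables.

tup3(pair(float, option(io(char))), option(float), io(pair(float, bool)))

Replace each occurrence of T3 with pair(float, bool).
Replace each occurrence of T with option(io(char)).
Result: tup3(pair(float, option(io(char))), option(float), io(pair(float, bool))).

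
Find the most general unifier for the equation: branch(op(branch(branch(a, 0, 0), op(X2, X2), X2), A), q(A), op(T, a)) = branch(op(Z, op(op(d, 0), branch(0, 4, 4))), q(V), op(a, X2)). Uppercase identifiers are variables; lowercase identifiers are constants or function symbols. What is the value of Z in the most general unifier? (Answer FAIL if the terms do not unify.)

Decompose branch/3: op(branch(branch(a, 0, 0), op(X2, X2), X2), A) = op(Z, op(op(d, 0), branch(0, 4, 4))),  q(A) = q(V),  op(T, a) = op(a, X2).
Decompose op/2: branch(branch(a, 0, 0), op(X2, X2), X2) = Z,  A = op(op(d, 0), branch(0, 4, 4)).
Bind Z := branch(branch(a, 0, 0), op(X2, X2), X2); no other remaining equation mentions Z.
Bind A := op(op(d, 0), branch(0, 4, 4)); substituting into the one remaining equation that mentions A gives: q(op(op(d, 0), branch(0, 4, 4))) = q(V).
Decompose q/1: op(op(d, 0), branch(0, 4, 4)) = V.
Bind V := op(op(d, 0), branch(0, 4, 4)); no other remaining equation mentions V.
Decompose op/2: T = a,  a = X2.
Bind T := a; no other remaining equation mentions T.
Bind X2 := a. Substituting into the earlier binding gives Z := branch(branch(a, 0, 0), op(a, a), a).
MGU = { Z := branch(branch(a, 0, 0), op(a, a), a), A := op(op(d, 0), branch(0, 4, 4)), V := op(op(d, 0), branch(0, 4, 4)), T := a, X2 := a }, so Z := branch(branch(a, 0, 0), op(a, a), a).

branch(branch(a, 0, 0), op(a, a), a)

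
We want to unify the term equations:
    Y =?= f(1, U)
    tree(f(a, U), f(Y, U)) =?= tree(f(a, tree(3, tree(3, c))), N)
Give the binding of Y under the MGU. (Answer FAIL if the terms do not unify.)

f(1, tree(3, tree(3, c)))

Bind Y := f(1, U); substituting into the remaining equation gives: tree(f(a, U), f(f(1, U), U)) =?= tree(f(a, tree(3, tree(3, c))), N).
Decompose tree/2: f(a, U) =?= f(a, tree(3, tree(3, c))),  f(f(1, U), U) =?= N.
Decompose f/2: a =?= a,  U =?= tree(3, tree(3, c)).
Delete trivial equation a =?= a.
Bind U := tree(3, tree(3, c)); substituting into the remaining equation gives: f(f(1, tree(3, tree(3, c))), tree(3, tree(3, c))) =?= N. Substituting into the earlier binding gives Y := f(1, tree(3, tree(3, c))).
Bind N := f(f(1, tree(3, tree(3, c))), tree(3, tree(3, c))).
MGU = { Y ↦ f(1, tree(3, tree(3, c))), U ↦ tree(3, tree(3, c)), N ↦ f(f(1, tree(3, tree(3, c))), tree(3, tree(3, c))) }, so Y ↦ f(1, tree(3, tree(3, c))).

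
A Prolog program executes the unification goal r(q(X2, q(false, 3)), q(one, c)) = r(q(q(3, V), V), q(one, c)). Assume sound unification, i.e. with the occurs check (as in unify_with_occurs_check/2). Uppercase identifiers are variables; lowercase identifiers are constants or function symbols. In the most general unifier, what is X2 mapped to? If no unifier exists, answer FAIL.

Decompose r/2: q(X2, q(false, 3)) = q(q(3, V), V),  q(one, c) = q(one, c).
Decompose q/2: X2 = q(3, V),  q(false, 3) = V.
Bind X2 := q(3, V); no other remaining equation mentions X2.
Bind V := q(false, 3); no other remaining equation mentions V. Substituting into the earlier binding gives X2 := q(3, q(false, 3)).
Delete trivial equation q(one, c) = q(one, c).
MGU = { X2 -> q(3, q(false, 3)), V -> q(false, 3) }, so X2 -> q(3, q(false, 3)).

q(3, q(false, 3))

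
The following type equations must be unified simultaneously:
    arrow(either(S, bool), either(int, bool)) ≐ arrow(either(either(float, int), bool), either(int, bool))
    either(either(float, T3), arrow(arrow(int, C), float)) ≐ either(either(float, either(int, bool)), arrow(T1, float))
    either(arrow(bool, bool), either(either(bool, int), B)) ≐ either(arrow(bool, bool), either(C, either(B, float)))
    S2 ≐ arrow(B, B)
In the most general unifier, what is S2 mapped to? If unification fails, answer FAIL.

Decompose arrow/2: either(S, bool) ≐ either(either(float, int), bool),  either(int, bool) ≐ either(int, bool).
Decompose either/2: S ≐ either(float, int),  bool ≐ bool.
Bind S := either(float, int); no other remaining equation mentions S.
Delete trivial equation bool ≐ bool.
Delete trivial equation either(int, bool) ≐ either(int, bool).
Decompose either/2: either(float, T3) ≐ either(float, either(int, bool)),  arrow(arrow(int, C), float) ≐ arrow(T1, float).
Decompose either/2: float ≐ float,  T3 ≐ either(int, bool).
Delete trivial equation float ≐ float.
Bind T3 := either(int, bool); no other remaining equation mentions T3.
Decompose arrow/2: arrow(int, C) ≐ T1,  float ≐ float.
Bind T1 := arrow(int, C); no other remaining equation mentions T1.
Delete trivial equation float ≐ float.
Decompose either/2: arrow(bool, bool) ≐ arrow(bool, bool),  either(either(bool, int), B) ≐ either(C, either(B, float)).
Delete trivial equation arrow(bool, bool) ≐ arrow(bool, bool).
Decompose either/2: either(bool, int) ≐ C,  B ≐ either(B, float).
Bind C := either(bool, int); no other remaining equation mentions C. Substituting into the earlier binding gives T1 := arrow(int, either(bool, int)).
Occurs check fails: B occurs in either(B, float); the equation B ≐ either(B, float) has no finite solution.

FAIL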